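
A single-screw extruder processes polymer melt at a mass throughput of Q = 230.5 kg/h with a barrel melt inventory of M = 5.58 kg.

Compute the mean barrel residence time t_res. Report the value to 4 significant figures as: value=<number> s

Throughput in SI: Q_s = 230.5 kg/h ÷ 3600 s/h = 0.0640278 kg/s
t_res = M / Q_s = 5.58 / 0.0640278 = 87.1497 s

value=87.15 s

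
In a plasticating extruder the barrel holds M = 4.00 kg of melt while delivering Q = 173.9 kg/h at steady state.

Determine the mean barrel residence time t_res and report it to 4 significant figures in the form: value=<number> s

Convert throughput: Q = 173.9 kg/h = 173.9/3600 = 0.0483056 kg/s
t_res = M / Q_s = 4.00 ÷ 0.0483056 = 82.8062 s

value=82.81 s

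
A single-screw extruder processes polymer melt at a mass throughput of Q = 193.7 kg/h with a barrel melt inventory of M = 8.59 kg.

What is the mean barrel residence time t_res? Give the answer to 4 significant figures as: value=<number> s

Throughput in SI: Q_s = 193.7 kg/h ÷ 3600 s/h = 0.0538056 kg/s
t_res = M / Q_s = 8.59 / 0.0538056 = 159.649 s

value=159.6 s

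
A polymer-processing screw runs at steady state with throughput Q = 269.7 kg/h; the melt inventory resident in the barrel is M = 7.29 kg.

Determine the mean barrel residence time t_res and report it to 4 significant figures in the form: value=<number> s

Throughput in SI: Q_s = 269.7 kg/h ÷ 3600 s/h = 0.0749167 kg/s
Mean residence time: t_res = M/Q_s = 7.29 kg / 0.0749167 kg/s = 97.3081 s

value=97.31 s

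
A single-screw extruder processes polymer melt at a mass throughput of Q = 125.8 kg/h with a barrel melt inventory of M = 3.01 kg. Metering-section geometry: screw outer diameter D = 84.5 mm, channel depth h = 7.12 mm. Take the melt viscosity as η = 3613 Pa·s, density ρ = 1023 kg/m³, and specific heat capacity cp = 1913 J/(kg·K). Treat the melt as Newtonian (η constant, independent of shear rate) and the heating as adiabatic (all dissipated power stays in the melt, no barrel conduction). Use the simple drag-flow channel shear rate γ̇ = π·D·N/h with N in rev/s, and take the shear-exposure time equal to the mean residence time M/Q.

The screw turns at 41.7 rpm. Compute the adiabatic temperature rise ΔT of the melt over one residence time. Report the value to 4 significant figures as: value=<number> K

value=106.8 K

Q_s = Q / 3600 = 125.8 / 3600 = 0.0349444 kg/s
Mean residence time: t_res = M/Q_s = 3.01 kg / 0.0349444 kg/s = 86.1367 s
D = 84.5 mm = 0.0845 m;  h = 7.12 mm = 0.00712 m;  N = 41.7 rpm / 60 = 0.695 rev/s
γ̇ = π·D·N / h = π · 0.0845 · 0.695 / 0.00712 = 25.9126 s⁻¹
ΔT = η·γ̇²·t_res/(ρ·cp) = [3613 × 25.9126² × 86.1367] / [1023 × 1913] = 106.78 K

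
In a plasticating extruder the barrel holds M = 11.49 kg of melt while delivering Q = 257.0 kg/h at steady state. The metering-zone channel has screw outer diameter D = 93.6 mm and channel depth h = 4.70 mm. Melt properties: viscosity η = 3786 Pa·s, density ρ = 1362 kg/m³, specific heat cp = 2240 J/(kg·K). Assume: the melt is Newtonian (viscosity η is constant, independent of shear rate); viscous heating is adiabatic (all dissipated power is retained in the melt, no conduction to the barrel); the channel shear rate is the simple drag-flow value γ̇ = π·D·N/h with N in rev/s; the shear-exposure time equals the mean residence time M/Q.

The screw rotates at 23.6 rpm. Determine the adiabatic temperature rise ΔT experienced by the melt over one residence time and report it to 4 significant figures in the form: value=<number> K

Q_s = Q / 3600 = 257.0 / 3600 = 0.0713889 kg/s
t_res = M / Q_s = 11.49 ÷ 0.0713889 = 160.949 s
D = 93.6 mm = 0.0936 m;  h = 4.70 mm = 0.0047 m;  N = 23.6 rpm / 60 = 0.393333 rev/s
γ̇ = π·D·N / h = π · 0.0936 · 0.393333 / 0.0047 = 24.6087 s⁻¹
ΔT = η·γ̇²·t_res / (ρ·cp) = 3786 · (24.6087)² · 160.949 / (1362 · 2240) = 120.955 K

value=121.0 K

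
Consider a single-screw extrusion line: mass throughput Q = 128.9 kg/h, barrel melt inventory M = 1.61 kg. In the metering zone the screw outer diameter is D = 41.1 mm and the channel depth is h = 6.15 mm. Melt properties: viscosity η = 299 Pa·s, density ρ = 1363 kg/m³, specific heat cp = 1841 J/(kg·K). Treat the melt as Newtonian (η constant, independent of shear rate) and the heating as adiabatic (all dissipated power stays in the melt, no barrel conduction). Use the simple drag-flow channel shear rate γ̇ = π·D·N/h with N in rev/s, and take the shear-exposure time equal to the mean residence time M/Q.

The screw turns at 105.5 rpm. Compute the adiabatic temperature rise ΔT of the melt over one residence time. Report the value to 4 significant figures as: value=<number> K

value=7.302 K

Convert throughput: Q = 128.9 kg/h = 128.9/3600 = 0.0358056 kg/s
t_res = M / Q_s = 1.61 ÷ 0.0358056 = 44.9651 s
Geometry in metres: D = 41.1 mm → 0.0411 m, h = 6.15 mm → 0.00615 m; screw speed N = 105.5 rpm = 1.75833 rev/s
Shear rate: γ̇ = πDN/h = π·0.0411·1.75833/0.00615 = 36.9163 s⁻¹
ΔT = η·γ̇²·t_res / (ρ·cp) = 299 · (36.9163)² · 44.9651 / (1363 · 1841) = 7.30184 K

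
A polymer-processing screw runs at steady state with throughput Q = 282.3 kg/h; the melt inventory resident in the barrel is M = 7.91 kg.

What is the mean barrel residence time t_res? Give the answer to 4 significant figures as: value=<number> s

Q_s = Q / 3600 = 282.3 / 3600 = 0.0784167 kg/s
Mean residence time: t_res = M/Q_s = 7.91 kg / 0.0784167 kg/s = 100.871 s

value=100.9 s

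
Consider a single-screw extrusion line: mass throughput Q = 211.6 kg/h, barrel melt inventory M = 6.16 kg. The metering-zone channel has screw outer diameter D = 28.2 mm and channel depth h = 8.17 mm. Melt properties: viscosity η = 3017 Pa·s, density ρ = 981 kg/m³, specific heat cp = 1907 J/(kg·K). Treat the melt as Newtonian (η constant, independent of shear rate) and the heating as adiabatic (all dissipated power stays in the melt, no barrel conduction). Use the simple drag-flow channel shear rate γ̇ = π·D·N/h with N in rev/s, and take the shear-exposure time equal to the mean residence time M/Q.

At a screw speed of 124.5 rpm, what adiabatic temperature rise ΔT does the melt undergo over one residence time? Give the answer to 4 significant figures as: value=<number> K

value=85.57 K

Convert throughput: Q = 211.6 kg/h = 211.6/3600 = 0.0587778 kg/s
Mean residence time: t_res = M/Q_s = 6.16 kg / 0.0587778 kg/s = 104.802 s
Convert to SI: D = 0.0282 m, h = 0.00817 m, N = 124.5/60 = 2.075 rev/s
Shear rate: γ̇ = πDN/h = π·0.0282·2.075/0.00817 = 22.5006 s⁻¹
Adiabatic rise: ΔT = η γ̇² t_res / (ρ cp) = 3017·(22.5006)²·104.802 / (981·1907) = 85.5684 K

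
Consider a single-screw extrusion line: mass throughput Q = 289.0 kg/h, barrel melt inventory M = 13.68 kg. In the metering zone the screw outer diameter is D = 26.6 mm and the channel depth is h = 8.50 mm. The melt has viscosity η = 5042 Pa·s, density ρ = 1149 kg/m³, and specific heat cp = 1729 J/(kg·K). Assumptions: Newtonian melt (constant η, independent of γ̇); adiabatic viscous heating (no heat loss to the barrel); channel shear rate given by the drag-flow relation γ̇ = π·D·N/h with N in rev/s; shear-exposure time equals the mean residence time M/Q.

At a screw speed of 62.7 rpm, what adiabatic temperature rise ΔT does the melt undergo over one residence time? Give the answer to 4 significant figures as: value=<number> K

value=45.65 K

Throughput in SI: Q_s = 289.0 kg/h ÷ 3600 s/h = 0.0802778 kg/s
t_res = M / Q_s = 13.68 ÷ 0.0802778 = 170.408 s
Convert to SI: D = 0.0266 m, h = 0.0085 m, N = 62.7/60 = 1.045 rev/s
γ̇ = π·D·N / h = π · 0.0266 · 1.045 / 0.0085 = 10.2737 s⁻¹
ΔT = η·γ̇²·t_res/(ρ·cp) = [5042 × 10.2737² × 170.408] / [1149 × 1729] = 45.6495 K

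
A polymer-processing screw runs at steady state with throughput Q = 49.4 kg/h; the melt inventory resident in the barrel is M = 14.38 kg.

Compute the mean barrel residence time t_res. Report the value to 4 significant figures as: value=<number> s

Q_s = Q / 3600 = 49.4 / 3600 = 0.0137222 kg/s
t_res = M / Q_s = 14.38 / 0.0137222 = 1047.94 s

value=1048. s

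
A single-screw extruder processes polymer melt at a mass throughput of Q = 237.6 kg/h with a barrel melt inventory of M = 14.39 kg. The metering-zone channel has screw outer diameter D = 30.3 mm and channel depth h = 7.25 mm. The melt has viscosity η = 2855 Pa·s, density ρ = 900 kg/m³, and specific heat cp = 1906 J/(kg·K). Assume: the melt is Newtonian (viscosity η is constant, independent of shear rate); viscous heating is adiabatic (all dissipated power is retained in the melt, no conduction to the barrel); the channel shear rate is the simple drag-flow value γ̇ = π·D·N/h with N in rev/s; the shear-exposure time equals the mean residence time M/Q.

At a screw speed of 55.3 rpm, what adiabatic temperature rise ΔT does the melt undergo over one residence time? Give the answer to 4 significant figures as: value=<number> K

Convert throughput: Q = 237.6 kg/h = 237.6/3600 = 0.066 kg/s
Mean residence time: t_res = M/Q_s = 14.39 kg / 0.066 kg/s = 218.03 s
Convert to SI: D = 0.0303 m, h = 0.00725 m, N = 55.3/60 = 0.921667 rev/s
γ̇ = π·D·N / h = π · 0.0303 · 0.921667 / 0.00725 = 12.1012 s⁻¹
ΔT = η·γ̇²·t_res/(ρ·cp) = [2855 × 12.1012² × 218.03] / [900 × 1906] = 53.1391 K

value=53.14 K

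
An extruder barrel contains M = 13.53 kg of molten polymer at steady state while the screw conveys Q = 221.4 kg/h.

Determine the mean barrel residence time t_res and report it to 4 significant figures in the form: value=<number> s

value=220.0 s

Convert throughput: Q = 221.4 kg/h = 221.4/3600 = 0.0615 kg/s
t_res = M / Q_s = 13.53 ÷ 0.0615 = 220 s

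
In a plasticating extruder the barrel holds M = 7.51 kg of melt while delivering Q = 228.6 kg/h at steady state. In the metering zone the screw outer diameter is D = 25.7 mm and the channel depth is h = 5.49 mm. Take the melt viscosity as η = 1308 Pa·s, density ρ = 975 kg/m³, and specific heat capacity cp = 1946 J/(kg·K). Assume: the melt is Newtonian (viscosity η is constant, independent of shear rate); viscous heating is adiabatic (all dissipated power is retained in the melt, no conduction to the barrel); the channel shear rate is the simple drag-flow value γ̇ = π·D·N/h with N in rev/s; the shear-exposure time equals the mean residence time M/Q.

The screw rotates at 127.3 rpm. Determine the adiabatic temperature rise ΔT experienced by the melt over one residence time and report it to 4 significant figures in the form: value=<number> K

value=79.38 K

Throughput in SI: Q_s = 228.6 kg/h ÷ 3600 s/h = 0.0635 kg/s
t_res = M / Q_s = 7.51 / 0.0635 = 118.268 s
Convert to SI: D = 0.0257 m, h = 0.00549 m, N = 127.3/60 = 2.12167 rev/s
Shear rate: γ̇ = πDN/h = π·0.0257·2.12167/0.00549 = 31.2024 s⁻¹
Adiabatic rise: ΔT = η γ̇² t_res / (ρ cp) = 1308·(31.2024)²·118.268 / (975·1946) = 79.3784 K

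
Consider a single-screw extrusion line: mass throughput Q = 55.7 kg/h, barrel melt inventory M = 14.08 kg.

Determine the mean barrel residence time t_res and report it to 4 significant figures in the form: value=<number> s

value=910.0 s

Q_s = Q / 3600 = 55.7 / 3600 = 0.0154722 kg/s
t_res = M / Q_s = 14.08 ÷ 0.0154722 = 910.018 s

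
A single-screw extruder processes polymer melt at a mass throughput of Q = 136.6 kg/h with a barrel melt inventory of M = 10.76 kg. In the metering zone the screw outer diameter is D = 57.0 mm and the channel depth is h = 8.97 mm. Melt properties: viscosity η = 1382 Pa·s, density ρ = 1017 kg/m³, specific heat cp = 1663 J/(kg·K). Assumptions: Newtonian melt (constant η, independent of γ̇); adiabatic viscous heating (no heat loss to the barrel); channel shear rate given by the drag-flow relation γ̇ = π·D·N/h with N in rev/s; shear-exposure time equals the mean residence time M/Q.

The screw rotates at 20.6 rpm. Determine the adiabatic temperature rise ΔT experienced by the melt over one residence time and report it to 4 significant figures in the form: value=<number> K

Throughput in SI: Q_s = 136.6 kg/h ÷ 3600 s/h = 0.0379444 kg/s
t_res = M / Q_s = 10.76 ÷ 0.0379444 = 283.572 s
D = 57.0 mm = 0.057 m;  h = 8.97 mm = 0.00897 m;  N = 20.6 rpm / 60 = 0.343333 rev/s
γ̇ = π·D·N / h = π · 0.057 · 0.343333 / 0.00897 = 6.85407 s⁻¹
Adiabatic rise: ΔT = η γ̇² t_res / (ρ cp) = 1382·(6.85407)²·283.572 / (1017·1663) = 10.8857 K

value=10.89 K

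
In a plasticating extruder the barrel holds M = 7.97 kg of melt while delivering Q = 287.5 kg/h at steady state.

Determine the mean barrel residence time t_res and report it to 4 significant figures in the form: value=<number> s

Q_s = Q / 3600 = 287.5 / 3600 = 0.0798611 kg/s
t_res = M / Q_s = 7.97 / 0.0798611 = 99.7983 s

value=99.80 s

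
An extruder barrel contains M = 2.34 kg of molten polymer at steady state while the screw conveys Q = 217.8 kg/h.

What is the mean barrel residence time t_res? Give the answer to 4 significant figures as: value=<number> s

Throughput in SI: Q_s = 217.8 kg/h ÷ 3600 s/h = 0.0605 kg/s
t_res = M / Q_s = 2.34 ÷ 0.0605 = 38.6777 s

value=38.68 s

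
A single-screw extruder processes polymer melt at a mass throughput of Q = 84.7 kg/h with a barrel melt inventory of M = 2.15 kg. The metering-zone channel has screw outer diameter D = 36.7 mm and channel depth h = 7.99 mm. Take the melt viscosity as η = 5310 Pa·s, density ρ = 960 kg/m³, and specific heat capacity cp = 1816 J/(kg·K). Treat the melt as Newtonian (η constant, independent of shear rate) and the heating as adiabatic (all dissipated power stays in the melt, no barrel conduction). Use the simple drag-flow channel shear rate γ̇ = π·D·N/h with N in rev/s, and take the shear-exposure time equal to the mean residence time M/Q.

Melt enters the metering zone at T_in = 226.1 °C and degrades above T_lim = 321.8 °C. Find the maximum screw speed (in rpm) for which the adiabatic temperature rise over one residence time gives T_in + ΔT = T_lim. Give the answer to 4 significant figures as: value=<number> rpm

value=77.10 rpm

Q_s = Q / 3600 = 84.7 / 3600 = 0.0235278 kg/s
t_res = M / Q_s = 2.15 ÷ 0.0235278 = 91.3813 s
Geometry in SI: D = 36.7 mm → 0.0367 m, h = 7.99 mm → 0.00799 m
ΔT_a = T_lim − T_in = 321.8 − 226.1 = 95.7 K
Invert ΔT = ηγ̇²t_res/(ρcp) for γ̇: γ̇_max² = ΔT_a ρ cp / (η t_res) = 95.7·960·1816 / (5310·91.3813) = 343.833 s⁻²
γ̇_max = √343.833 = 18.5427 s⁻¹
N_max = γ̇_max·h / (π·D) = 18.5427 · 0.00799 / (π · 0.0367) = 1.285 rev/s = 77.1002 rpm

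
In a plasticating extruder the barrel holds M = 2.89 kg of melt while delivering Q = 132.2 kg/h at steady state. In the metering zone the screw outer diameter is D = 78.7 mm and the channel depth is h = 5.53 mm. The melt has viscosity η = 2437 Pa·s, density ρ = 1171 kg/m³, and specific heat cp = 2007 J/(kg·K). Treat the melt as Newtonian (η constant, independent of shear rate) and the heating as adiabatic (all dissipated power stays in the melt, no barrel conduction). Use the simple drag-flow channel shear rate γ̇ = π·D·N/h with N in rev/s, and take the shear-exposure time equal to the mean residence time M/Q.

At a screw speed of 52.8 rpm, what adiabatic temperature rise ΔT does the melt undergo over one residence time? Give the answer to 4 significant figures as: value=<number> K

Convert throughput: Q = 132.2 kg/h = 132.2/3600 = 0.0367222 kg/s
t_res = M / Q_s = 2.89 / 0.0367222 = 78.6989 s
D = 78.7 mm = 0.0787 m;  h = 5.53 mm = 0.00553 m;  N = 52.8 rpm / 60 = 0.88 rev/s
Shear rate: γ̇ = πDN/h = π·0.0787·0.88/0.00553 = 39.3443 s⁻¹
ΔT = η·γ̇²·t_res / (ρ·cp) = 2437 · (39.3443)² · 78.6989 / (1171 · 2007) = 126.324 K

value=126.3 K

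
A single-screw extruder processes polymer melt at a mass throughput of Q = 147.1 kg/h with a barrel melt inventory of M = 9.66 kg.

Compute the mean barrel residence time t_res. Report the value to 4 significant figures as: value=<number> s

Q_s = Q / 3600 = 147.1 / 3600 = 0.0408611 kg/s
t_res = M / Q_s = 9.66 ÷ 0.0408611 = 236.411 s

value=236.4 s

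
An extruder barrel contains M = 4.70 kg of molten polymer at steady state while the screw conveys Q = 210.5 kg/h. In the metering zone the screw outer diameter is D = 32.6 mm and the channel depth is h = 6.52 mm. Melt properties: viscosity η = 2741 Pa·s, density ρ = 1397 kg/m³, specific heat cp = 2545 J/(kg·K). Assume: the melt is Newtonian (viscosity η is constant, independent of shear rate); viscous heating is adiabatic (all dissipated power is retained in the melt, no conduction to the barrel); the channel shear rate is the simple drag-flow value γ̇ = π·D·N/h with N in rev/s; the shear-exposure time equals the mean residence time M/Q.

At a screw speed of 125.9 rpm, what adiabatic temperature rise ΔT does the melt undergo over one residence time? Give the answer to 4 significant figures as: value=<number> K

Q_s = Q / 3600 = 210.5 / 3600 = 0.0584722 kg/s
t_res = M / Q_s = 4.70 ÷ 0.0584722 = 80.38 s
Geometry in metres: D = 32.6 mm → 0.0326 m, h = 6.52 mm → 0.00652 m; screw speed N = 125.9 rpm = 2.09833 rev/s
Shear rate: γ̇ = πDN/h = π·0.0326·2.09833/0.00652 = 32.9605 s⁻¹
Adiabatic rise: ΔT = η γ̇² t_res / (ρ cp) = 2741·(32.9605)²·80.38 / (1397·2545) = 67.3227 K

value=67.32 K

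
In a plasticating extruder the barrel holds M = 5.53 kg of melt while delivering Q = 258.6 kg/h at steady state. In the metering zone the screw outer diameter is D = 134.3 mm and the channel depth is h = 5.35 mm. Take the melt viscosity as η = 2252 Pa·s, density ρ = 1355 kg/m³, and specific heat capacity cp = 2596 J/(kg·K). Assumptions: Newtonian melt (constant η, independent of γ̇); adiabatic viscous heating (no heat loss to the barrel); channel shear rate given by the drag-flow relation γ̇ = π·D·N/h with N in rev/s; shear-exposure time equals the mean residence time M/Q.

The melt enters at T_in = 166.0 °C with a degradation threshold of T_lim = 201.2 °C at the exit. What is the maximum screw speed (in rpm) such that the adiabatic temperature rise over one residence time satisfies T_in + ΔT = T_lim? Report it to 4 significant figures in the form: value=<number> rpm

value=20.33 rpm

Throughput in SI: Q_s = 258.6 kg/h ÷ 3600 s/h = 0.0718333 kg/s
Mean residence time: t_res = M/Q_s = 5.53 kg / 0.0718333 kg/s = 76.9838 s
D = 134.3 mm = 0.1343 m;  h = 5.35 mm = 0.00535 m
Allowable rise: ΔT_a = T_lim − T_in = 201.2 − 166.0 = 35.2 K
Invert ΔT = ηγ̇²t_res/(ρcp) for γ̇: γ̇_max² = ΔT_a ρ cp / (η t_res) = 35.2·1355·2596 / (2252·76.9838) = 714.199 s⁻²
Take the square root: γ̇_max = √(714.199) = 26.7245 s⁻¹
N_max = γ̇_max·h / (π·D) = 26.7245 · 0.00535 / (π · 0.1343) = 0.338873 rev/s = 20.3324 rpm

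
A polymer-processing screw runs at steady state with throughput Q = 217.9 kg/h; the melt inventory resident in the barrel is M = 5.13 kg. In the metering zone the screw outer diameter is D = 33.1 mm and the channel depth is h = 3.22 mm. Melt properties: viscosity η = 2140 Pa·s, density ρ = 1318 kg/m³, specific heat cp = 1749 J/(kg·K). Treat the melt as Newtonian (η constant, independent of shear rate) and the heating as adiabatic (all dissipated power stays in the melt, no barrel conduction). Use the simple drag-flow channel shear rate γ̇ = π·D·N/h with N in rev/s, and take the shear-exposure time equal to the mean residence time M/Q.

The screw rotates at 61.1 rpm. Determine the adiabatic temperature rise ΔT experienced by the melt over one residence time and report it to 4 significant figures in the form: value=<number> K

Throughput in SI: Q_s = 217.9 kg/h ÷ 3600 s/h = 0.0605278 kg/s
t_res = M / Q_s = 5.13 / 0.0605278 = 84.7545 s
Geometry in metres: D = 33.1 mm → 0.0331 m, h = 3.22 mm → 0.00322 m; screw speed N = 61.1 rpm = 1.01833 rev/s
γ̇ = π·D·N / h = π · 0.0331 · 1.01833 / 0.00322 = 32.8861 s⁻¹
Adiabatic rise: ΔT = η γ̇² t_res / (ρ cp) = 2140·(32.8861)²·84.7545 / (1318·1749) = 85.0932 K

value=85.09 K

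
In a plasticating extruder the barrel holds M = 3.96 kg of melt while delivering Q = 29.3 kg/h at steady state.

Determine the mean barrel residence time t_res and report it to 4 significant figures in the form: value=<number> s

Convert throughput: Q = 29.3 kg/h = 29.3/3600 = 0.00813889 kg/s
Mean residence time: t_res = M/Q_s = 3.96 kg / 0.00813889 kg/s = 486.553 s

value=486.6 s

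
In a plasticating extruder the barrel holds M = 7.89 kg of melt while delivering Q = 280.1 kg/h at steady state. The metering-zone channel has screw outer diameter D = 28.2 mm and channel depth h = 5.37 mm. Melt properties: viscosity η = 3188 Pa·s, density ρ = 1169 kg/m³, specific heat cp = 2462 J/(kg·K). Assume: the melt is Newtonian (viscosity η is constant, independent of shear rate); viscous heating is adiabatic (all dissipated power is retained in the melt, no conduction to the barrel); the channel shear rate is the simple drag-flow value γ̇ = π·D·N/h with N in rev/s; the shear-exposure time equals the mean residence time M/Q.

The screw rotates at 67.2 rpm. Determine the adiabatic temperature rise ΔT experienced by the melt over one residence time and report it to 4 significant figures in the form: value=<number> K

Throughput in SI: Q_s = 280.1 kg/h ÷ 3600 s/h = 0.0778056 kg/s
t_res = M / Q_s = 7.89 / 0.0778056 = 101.407 s
Convert to SI: D = 0.0282 m, h = 0.00537 m, N = 67.2/60 = 1.12 rev/s
γ̇ = π D N / h = (π)(0.0282)(1.12) / 0.00537 = 18.4775 s⁻¹
ΔT = η·γ̇²·t_res / (ρ·cp) = 3188 · (18.4775)² · 101.407 / (1169 · 2462) = 38.3502 K

value=38.35 K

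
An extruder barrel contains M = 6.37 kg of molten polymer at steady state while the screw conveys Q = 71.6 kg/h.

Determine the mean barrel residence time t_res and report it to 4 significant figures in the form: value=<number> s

value=320.3 s

Convert throughput: Q = 71.6 kg/h = 71.6/3600 = 0.0198889 kg/s
t_res = M / Q_s = 6.37 ÷ 0.0198889 = 320.279 s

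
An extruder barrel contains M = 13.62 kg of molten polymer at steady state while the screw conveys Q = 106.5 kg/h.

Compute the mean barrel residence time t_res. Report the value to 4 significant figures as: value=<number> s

Throughput in SI: Q_s = 106.5 kg/h ÷ 3600 s/h = 0.0295833 kg/s
t_res = M / Q_s = 13.62 ÷ 0.0295833 = 460.394 s

value=460.4 s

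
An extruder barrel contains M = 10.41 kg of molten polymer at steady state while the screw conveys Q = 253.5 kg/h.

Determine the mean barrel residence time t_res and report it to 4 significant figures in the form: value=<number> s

value=147.8 s

Convert throughput: Q = 253.5 kg/h = 253.5/3600 = 0.0704167 kg/s
t_res = M / Q_s = 10.41 ÷ 0.0704167 = 147.834 s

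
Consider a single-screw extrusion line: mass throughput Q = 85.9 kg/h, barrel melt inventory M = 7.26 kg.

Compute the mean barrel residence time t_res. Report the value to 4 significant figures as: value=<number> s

value=304.3 s

Q_s = Q / 3600 = 85.9 / 3600 = 0.0238611 kg/s
Mean residence time: t_res = M/Q_s = 7.26 kg / 0.0238611 kg/s = 304.261 s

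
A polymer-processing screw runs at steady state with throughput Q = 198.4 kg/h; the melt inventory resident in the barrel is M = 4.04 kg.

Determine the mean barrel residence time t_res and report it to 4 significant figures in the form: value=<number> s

value=73.31 s

Convert throughput: Q = 198.4 kg/h = 198.4/3600 = 0.0551111 kg/s
t_res = M / Q_s = 4.04 ÷ 0.0551111 = 73.3065 s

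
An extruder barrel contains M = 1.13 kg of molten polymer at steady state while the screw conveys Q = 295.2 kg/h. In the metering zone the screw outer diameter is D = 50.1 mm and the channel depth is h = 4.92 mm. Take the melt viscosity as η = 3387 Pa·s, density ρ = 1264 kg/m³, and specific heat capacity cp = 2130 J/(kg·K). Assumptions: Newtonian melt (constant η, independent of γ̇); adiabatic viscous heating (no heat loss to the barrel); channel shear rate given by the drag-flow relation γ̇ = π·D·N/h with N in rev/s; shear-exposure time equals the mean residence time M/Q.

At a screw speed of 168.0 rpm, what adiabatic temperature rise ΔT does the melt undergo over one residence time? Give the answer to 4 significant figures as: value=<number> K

value=139.1 K

Q_s = Q / 3600 = 295.2 / 3600 = 0.082 kg/s
t_res = M / Q_s = 1.13 ÷ 0.082 = 13.7805 s
Geometry in metres: D = 50.1 mm → 0.0501 m, h = 4.92 mm → 0.00492 m; screw speed N = 168.0 rpm = 2.8 rev/s
γ̇ = π D N / h = (π)(0.0501)(2.8) / 0.00492 = 89.5737 s⁻¹
ΔT = η·γ̇²·t_res/(ρ·cp) = [3387 × 89.5737² × 13.7805] / [1264 × 2130] = 139.096 K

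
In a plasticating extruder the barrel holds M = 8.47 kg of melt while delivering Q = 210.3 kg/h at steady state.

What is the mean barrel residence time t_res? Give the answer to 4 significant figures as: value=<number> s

Convert throughput: Q = 210.3 kg/h = 210.3/3600 = 0.0584167 kg/s
Mean residence time: t_res = M/Q_s = 8.47 kg / 0.0584167 kg/s = 144.993 s

value=145.0 s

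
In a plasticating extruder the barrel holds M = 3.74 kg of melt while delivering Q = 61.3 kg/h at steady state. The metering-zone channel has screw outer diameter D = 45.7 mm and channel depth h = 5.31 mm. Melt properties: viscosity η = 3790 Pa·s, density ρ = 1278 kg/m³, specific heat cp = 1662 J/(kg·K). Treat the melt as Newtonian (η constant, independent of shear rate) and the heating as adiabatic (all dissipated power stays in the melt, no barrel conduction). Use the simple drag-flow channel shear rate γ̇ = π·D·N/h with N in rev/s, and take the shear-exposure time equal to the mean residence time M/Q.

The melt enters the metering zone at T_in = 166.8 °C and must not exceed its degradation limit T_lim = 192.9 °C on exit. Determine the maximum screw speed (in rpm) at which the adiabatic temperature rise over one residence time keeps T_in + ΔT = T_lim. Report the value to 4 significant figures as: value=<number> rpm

Throughput in SI: Q_s = 61.3 kg/h ÷ 3600 s/h = 0.0170278 kg/s
t_res = M / Q_s = 3.74 ÷ 0.0170278 = 219.641 s
Convert to metres: D = 0.0457 m, h = 0.00531 m
ΔT_a = T_lim − T_in = 192.9 °C − 166.8 °C = 26.1 K
Invert ΔT = ηγ̇²t_res/(ρcp) for γ̇: γ̇_max² = ΔT_a ρ cp / (η t_res) = 26.1·1278·1662 / (3790·219.641) = 66.5962 s⁻²
Take the square root: γ̇_max = √(66.5962) = 8.16065 s⁻¹
Solve γ̇ = πDN/h for N: N_max = γ̇_max·h/(π·D) = 8.16065 × 0.00531 / (π × 0.0457) = 0.301824 rev/s = 18.1094 rpm

value=18.11 rpm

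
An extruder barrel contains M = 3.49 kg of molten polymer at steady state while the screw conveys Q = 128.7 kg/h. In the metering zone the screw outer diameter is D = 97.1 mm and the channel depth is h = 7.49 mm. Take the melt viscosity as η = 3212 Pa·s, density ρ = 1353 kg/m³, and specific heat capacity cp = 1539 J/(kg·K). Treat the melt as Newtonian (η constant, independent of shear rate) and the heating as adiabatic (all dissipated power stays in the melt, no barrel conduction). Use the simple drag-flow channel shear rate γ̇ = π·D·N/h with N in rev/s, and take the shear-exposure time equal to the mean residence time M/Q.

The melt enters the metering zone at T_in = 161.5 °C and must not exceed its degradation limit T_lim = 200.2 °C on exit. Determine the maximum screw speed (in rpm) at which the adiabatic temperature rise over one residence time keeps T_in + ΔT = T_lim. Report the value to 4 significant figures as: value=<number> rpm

value=23.62 rpm

Q_s = Q / 3600 = 128.7 / 3600 = 0.03575 kg/s
t_res = M / Q_s = 3.49 / 0.03575 = 97.6224 s
Convert to metres: D = 0.0971 m, h = 0.00749 m
ΔT_a = T_lim − T_in = 200.2 − 161.5 = 38.7 K
γ̇_max² = ΔT_a·ρ·cp / (η·t_res) = [38.7 × 1353 × 1539] / [3212 × 97.6224] = 256.994 s⁻²
Take the square root: γ̇_max = √(256.994) = 16.031 s⁻¹
Solve γ̇ = πDN/h for N: N_max = γ̇_max·h/(π·D) = 16.031 × 0.00749 / (π × 0.0971) = 0.393617 rev/s = 23.617 rpm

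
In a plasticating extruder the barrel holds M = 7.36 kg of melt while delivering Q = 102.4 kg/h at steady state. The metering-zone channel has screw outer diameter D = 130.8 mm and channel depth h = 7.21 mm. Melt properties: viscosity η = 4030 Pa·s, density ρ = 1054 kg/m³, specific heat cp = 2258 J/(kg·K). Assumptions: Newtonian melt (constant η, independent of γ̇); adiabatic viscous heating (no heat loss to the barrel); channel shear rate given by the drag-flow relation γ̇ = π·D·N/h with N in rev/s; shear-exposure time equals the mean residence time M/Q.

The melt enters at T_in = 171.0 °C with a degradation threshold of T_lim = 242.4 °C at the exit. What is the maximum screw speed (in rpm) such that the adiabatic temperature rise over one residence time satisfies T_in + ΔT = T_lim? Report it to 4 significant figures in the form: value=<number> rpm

value=13.44 rpm

Convert throughput: Q = 102.4 kg/h = 102.4/3600 = 0.0284444 kg/s
Mean residence time: t_res = M/Q_s = 7.36 kg / 0.0284444 kg/s = 258.75 s
D = 130.8 mm = 0.1308 m;  h = 7.21 mm = 0.00721 m
ΔT_a = T_lim − T_in = 242.4 °C − 171.0 °C = 71.4 K
γ̇_max² = ΔT_a·ρ·cp/(η·t_res) = 71.4·1054·2258/(4030·258.75) = 162.959 s⁻²
Take the square root: γ̇_max = √(162.959) = 12.7655 s⁻¹
N_max = γ̇_max h / (πD) = 12.7655·0.00721/(π·0.1308) = 0.223984 rev/s → ×60 = 13.439 rpm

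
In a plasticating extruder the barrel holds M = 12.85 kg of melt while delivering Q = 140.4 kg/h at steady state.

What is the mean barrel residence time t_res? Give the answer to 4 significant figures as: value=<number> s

value=329.5 s

Throughput in SI: Q_s = 140.4 kg/h ÷ 3600 s/h = 0.039 kg/s
t_res = M / Q_s = 12.85 ÷ 0.039 = 329.487 s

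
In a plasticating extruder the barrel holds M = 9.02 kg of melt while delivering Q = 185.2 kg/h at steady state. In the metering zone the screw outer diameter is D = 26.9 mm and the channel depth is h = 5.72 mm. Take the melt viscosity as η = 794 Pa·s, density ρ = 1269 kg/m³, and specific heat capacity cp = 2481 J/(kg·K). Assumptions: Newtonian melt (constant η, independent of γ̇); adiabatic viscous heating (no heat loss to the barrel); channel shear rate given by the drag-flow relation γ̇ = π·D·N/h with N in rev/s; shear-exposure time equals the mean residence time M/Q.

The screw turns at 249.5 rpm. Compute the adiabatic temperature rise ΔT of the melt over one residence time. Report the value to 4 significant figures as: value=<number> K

value=166.9 K

Convert throughput: Q = 185.2 kg/h = 185.2/3600 = 0.0514444 kg/s
t_res = M / Q_s = 9.02 ÷ 0.0514444 = 175.335 s
D = 26.9 mm = 0.0269 m;  h = 5.72 mm = 0.00572 m;  N = 249.5 rpm / 60 = 4.15833 rev/s
Shear rate: γ̇ = πDN/h = π·0.0269·4.15833/0.00572 = 61.4364 s⁻¹
ΔT = η·γ̇²·t_res / (ρ·cp) = 794 · (61.4364)² · 175.335 / (1269 · 2481) = 166.898 K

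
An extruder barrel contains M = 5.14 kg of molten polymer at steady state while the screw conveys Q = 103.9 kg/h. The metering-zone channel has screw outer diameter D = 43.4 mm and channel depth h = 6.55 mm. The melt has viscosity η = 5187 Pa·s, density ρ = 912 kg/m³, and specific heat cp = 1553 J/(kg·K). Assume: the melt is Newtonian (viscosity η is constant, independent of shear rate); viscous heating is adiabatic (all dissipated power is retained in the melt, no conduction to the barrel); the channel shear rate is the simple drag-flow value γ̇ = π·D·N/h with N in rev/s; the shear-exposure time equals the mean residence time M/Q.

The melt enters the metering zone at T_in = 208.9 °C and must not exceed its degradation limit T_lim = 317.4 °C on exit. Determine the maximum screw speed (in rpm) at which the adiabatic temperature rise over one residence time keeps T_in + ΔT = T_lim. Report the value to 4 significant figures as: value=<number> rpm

Throughput in SI: Q_s = 103.9 kg/h ÷ 3600 s/h = 0.0288611 kg/s
t_res = M / Q_s = 5.14 / 0.0288611 = 178.094 s
Geometry in SI: D = 43.4 mm → 0.0434 m, h = 6.55 mm → 0.00655 m
ΔT_a = T_lim − T_in = 317.4 °C − 208.9 °C = 108.5 K
γ̇_max² = ΔT_a·ρ·cp / (η·t_res) = [108.5 × 912 × 1553] / [5187 × 178.094] = 166.353 s⁻²
γ̇_max = sqrt(166.353) = 12.8978 s⁻¹
N_max = γ̇_max·h / (π·D) = 12.8978 · 0.00655 / (π · 0.0434) = 0.619607 rev/s = 37.1764 rpm

value=37.18 rpm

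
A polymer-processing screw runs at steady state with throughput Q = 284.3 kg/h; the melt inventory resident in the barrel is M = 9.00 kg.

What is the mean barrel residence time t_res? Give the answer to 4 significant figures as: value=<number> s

Convert throughput: Q = 284.3 kg/h = 284.3/3600 = 0.0789722 kg/s
t_res = M / Q_s = 9.00 / 0.0789722 = 113.964 s

value=114.0 s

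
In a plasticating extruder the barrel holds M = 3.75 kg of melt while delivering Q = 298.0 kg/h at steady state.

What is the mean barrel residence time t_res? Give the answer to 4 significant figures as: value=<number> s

value=45.30 s

Q_s = Q / 3600 = 298.0 / 3600 = 0.0827778 kg/s
t_res = M / Q_s = 3.75 ÷ 0.0827778 = 45.302 s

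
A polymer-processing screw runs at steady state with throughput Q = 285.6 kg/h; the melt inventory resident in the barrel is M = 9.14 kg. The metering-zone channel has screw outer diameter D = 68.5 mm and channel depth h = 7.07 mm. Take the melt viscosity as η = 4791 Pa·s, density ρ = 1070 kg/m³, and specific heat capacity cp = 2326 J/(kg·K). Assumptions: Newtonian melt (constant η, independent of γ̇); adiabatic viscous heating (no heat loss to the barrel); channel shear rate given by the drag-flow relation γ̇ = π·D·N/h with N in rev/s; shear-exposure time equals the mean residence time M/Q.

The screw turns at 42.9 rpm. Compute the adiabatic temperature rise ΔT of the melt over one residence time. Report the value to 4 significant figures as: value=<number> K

Convert throughput: Q = 285.6 kg/h = 285.6/3600 = 0.0793333 kg/s
t_res = M / Q_s = 9.14 ÷ 0.0793333 = 115.21 s
Convert to SI: D = 0.0685 m, h = 0.00707 m, N = 42.9/60 = 0.715 rev/s
γ̇ = π D N / h = (π)(0.0685)(0.715) / 0.00707 = 21.7634 s⁻¹
ΔT = η·γ̇²·t_res/(ρ·cp) = [4791 × 21.7634² × 115.21] / [1070 × 2326] = 105.045 K

value=105.0 K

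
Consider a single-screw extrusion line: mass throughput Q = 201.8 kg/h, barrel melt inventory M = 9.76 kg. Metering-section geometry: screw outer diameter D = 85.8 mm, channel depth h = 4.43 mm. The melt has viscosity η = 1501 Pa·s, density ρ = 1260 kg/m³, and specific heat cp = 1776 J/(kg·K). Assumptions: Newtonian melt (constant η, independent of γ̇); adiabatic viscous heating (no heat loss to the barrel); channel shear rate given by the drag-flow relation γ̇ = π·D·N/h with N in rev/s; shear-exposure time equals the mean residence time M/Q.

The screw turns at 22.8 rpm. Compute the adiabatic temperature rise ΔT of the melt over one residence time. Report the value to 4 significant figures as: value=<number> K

Throughput in SI: Q_s = 201.8 kg/h ÷ 3600 s/h = 0.0560556 kg/s
t_res = M / Q_s = 9.76 ÷ 0.0560556 = 174.113 s
Convert to SI: D = 0.0858 m, h = 0.00443 m, N = 22.8/60 = 0.38 rev/s
γ̇ = π D N / h = (π)(0.0858)(0.38) / 0.00443 = 23.1216 s⁻¹
Adiabatic rise: ΔT = η γ̇² t_res / (ρ cp) = 1501·(23.1216)²·174.113 / (1260·1776) = 62.4356 K

value=62.44 K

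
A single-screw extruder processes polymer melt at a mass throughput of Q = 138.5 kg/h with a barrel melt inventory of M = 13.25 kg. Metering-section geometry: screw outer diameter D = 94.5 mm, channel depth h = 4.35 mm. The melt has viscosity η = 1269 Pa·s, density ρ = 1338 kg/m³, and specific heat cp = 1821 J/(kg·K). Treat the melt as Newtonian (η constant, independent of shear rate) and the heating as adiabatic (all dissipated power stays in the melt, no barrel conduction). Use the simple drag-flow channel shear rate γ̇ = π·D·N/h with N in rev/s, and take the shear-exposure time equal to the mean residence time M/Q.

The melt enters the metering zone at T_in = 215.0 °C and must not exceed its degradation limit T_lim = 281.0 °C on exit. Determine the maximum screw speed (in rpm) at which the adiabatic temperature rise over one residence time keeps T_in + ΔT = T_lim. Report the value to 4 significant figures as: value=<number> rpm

Throughput in SI: Q_s = 138.5 kg/h ÷ 3600 s/h = 0.0384722 kg/s
t_res = M / Q_s = 13.25 ÷ 0.0384722 = 344.404 s
Geometry in SI: D = 94.5 mm → 0.0945 m, h = 4.35 mm → 0.00435 m
ΔT_a = T_lim − T_in = 281.0 °C − 215.0 °C = 66 K
γ̇_max² = ΔT_a·ρ·cp/(η·t_res) = 66·1338·1821/(1269·344.404) = 367.942 s⁻²
γ̇_max = √367.942 = 19.1818 s⁻¹
N_max = γ̇_max·h / (π·D) = 19.1818 · 0.00435 / (π · 0.0945) = 0.281059 rev/s = 16.8635 rpm

value=16.86 rpm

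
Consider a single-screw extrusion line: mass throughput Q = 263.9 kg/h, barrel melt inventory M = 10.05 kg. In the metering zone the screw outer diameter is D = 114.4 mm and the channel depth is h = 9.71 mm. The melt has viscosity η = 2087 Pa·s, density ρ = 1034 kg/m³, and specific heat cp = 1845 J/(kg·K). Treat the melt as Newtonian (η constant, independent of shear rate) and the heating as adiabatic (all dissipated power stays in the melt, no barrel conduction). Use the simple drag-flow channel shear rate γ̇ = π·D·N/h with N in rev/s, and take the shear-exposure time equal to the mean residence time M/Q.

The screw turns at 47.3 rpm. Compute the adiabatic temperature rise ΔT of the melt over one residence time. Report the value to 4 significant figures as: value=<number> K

Q_s = Q / 3600 = 263.9 / 3600 = 0.0733056 kg/s
t_res = M / Q_s = 10.05 / 0.0733056 = 137.097 s
D = 114.4 mm = 0.1144 m;  h = 9.71 mm = 0.00971 m;  N = 47.3 rpm / 60 = 0.788333 rev/s
γ̇ = π D N / h = (π)(0.1144)(0.788333) / 0.00971 = 29.1787 s⁻¹
Adiabatic rise: ΔT = η γ̇² t_res / (ρ cp) = 2087·(29.1787)²·137.097 / (1034·1845) = 127.693 K

value=127.7 K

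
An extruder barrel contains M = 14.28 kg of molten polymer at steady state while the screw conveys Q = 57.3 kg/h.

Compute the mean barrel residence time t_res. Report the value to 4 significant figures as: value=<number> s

Throughput in SI: Q_s = 57.3 kg/h ÷ 3600 s/h = 0.0159167 kg/s
t_res = M / Q_s = 14.28 / 0.0159167 = 897.173 s

value=897.2 s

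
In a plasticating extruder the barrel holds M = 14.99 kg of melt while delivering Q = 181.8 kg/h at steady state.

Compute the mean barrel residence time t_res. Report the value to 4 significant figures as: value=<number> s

Throughput in SI: Q_s = 181.8 kg/h ÷ 3600 s/h = 0.0505 kg/s
t_res = M / Q_s = 14.99 / 0.0505 = 296.832 s

value=296.8 s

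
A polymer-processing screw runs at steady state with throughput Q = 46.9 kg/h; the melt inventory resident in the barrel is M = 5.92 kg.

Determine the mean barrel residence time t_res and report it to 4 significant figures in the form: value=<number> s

value=454.4 s

Convert throughput: Q = 46.9 kg/h = 46.9/3600 = 0.0130278 kg/s
t_res = M / Q_s = 5.92 / 0.0130278 = 454.414 s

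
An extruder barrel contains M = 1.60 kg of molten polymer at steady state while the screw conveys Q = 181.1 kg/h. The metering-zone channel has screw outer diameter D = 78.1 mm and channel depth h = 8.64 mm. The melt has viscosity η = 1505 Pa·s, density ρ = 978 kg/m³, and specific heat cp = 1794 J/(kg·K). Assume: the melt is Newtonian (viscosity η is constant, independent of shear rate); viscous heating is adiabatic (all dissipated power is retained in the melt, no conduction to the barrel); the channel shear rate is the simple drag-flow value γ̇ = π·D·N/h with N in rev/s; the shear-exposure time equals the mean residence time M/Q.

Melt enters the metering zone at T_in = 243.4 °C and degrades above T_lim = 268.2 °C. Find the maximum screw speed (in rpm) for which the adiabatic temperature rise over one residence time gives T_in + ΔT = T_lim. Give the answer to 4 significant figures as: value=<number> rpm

value=63.70 rpm

Q_s = Q / 3600 = 181.1 / 3600 = 0.0503056 kg/s
t_res = M / Q_s = 1.60 / 0.0503056 = 31.8056 s
Convert to metres: D = 0.0781 m, h = 0.00864 m
ΔT_a = T_lim − T_in = 268.2 °C − 243.4 °C = 24.8 K
Invert ΔT = ηγ̇²t_res/(ρcp) for γ̇: γ̇_max² = ΔT_a ρ cp / (η t_res) = 24.8·978·1794 / (1505·31.8056) = 909.018 s⁻²
γ̇_max = sqrt(909.018) = 30.1499 s⁻¹
Solve γ̇ = πDN/h for N: N_max = γ̇_max·h/(π·D) = 30.1499 × 0.00864 / (π × 0.0781) = 1.06169 rev/s = 63.7016 rpm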